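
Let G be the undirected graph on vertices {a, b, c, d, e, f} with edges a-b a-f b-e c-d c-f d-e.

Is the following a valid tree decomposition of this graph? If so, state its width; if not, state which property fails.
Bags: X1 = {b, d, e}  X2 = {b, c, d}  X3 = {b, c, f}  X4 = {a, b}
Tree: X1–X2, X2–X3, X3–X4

A tree decomposition must satisfy three properties: every vertex lies in some bag; for every edge, both endpoints lie together in some bag; and for every vertex, the bags containing it form a connected subtree. Here edge (f,a) lies in no bag, so the decomposition is invalid.

No — edge (f,a) lies in no bag.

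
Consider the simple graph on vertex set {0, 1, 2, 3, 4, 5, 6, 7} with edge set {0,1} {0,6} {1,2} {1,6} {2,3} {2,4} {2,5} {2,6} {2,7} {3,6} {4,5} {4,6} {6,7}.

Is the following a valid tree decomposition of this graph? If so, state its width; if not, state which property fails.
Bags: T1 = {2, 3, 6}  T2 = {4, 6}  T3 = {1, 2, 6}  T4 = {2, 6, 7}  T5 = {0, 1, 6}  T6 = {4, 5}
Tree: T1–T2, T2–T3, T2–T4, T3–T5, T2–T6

A tree decomposition must satisfy three properties: every vertex lies in some bag; for every edge, both endpoints lie together in some bag; and for every vertex, the bags containing it form a connected subtree. Here edge (2,4) lies in no bag, so the decomposition is invalid.

No — edge (2,4) lies in no bag.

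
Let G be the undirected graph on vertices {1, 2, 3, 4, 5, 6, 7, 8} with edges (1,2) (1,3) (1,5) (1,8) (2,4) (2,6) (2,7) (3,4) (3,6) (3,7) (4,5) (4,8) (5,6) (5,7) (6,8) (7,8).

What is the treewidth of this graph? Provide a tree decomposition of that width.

Treewidth 4.
Bags: B1 = {2, 3, 4, 5, 8}  B2 = {2, 3, 5, 7, 8}  B3 = {2, 3, 5, 6, 8}  B4 = {1, 2, 3, 5, 8}
Tree: B1–B2, B2–B3, B3–B4

Each bag holds 5 vertices, so the decomposition has width 4, which upper-bounds the treewidth. For the lower bound: the 5 vertex sets {4,8}, {2,7}, {3,6}, {5}, {1} are disjoint, each induces a connected subgraph, and every pair is joined by at least one edge of G. Contracting each set to a single vertex therefore yields K_{5} as a minor, and since treewidth is minor-monotone, tw(G) ≥ tw(K_{5}) = 4. Therefore the treewidth is 4.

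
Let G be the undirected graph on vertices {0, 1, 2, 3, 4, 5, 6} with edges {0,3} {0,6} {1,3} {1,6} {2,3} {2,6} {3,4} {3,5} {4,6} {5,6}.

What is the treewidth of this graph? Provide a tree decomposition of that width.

Every bag has size at most 3, so the width is 3 − 1 = 2 and tw(G) ≤ 2. The edges 3–2–6–5–3 form a cycle, so G is not a tree and its treewidth is at least 2. Therefore the treewidth is 2.

Treewidth 2.
One optimal decomposition is:
Bags: B1 = {2, 3, 6}  B2 = {3, 5, 6}  B3 = {0, 3, 6}  B4 = {3, 4, 6}  B5 = {1, 3, 6}
Tree: B1–B2, B2–B3, B3–B4, B4–B5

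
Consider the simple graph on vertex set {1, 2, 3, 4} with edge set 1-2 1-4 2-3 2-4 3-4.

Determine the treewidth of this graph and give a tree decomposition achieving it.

Each bag holds 3 vertices, so the decomposition has width 2, which upper-bounds the treewidth. Conversely, {1, 2, 4} is a clique of size 3, and the vertices of any clique must share a bag in every tree decomposition; so some bag has ≥ 3 vertices and tw(G) ≥ 2. Combining the bounds, tw(G) = 2.

Treewidth 2.
Bags: B1 = {1, 2, 4}  B2 = {2, 3, 4}
Tree: B1–B2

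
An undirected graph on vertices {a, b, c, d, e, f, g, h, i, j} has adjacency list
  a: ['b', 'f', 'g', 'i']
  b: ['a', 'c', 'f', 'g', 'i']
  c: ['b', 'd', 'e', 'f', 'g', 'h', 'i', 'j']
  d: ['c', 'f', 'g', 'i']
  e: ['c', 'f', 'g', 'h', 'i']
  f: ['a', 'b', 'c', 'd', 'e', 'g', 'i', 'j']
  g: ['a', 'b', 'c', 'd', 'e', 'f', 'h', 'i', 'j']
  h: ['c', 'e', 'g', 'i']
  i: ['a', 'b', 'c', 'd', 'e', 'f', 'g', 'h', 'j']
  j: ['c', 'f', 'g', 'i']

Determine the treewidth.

A width-4 tree decomposition is:
Bags: B1 = {b, c, f, g, i}  B2 = {c, e, f, g, i}  B3 = {c, f, g, i, j}  B4 = {c, e, g, h, i}  B5 = {c, d, f, g, i}  B6 = {a, b, f, g, i}
Tree: B1–B2, B2–B3, B2–B4, B3–B5, B1–B6
Every bag has size at most 5, so the width is 5 − 1 = 4 and tw(G) ≤ 4. On the other hand G contains the 5-clique {c, e, g, h, i}. A clique must lie in a single bag of any decomposition, so no decomposition can have width below 4. Hence tw(G) = 4 exactly.

4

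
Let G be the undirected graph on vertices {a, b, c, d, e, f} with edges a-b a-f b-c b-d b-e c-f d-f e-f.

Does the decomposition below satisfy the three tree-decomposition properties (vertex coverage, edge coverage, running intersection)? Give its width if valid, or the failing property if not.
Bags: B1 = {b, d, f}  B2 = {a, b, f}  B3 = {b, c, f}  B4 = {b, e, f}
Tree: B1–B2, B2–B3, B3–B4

Every vertex of G appears in some bag (union = {a, b, c, d, e, f}); every edge is covered by a bag; and for each vertex v the set of bags containing v is connected in the bag tree. The decomposition is therefore valid. The largest bag has 3 vertices, so the width is 2.

Yes; width 2.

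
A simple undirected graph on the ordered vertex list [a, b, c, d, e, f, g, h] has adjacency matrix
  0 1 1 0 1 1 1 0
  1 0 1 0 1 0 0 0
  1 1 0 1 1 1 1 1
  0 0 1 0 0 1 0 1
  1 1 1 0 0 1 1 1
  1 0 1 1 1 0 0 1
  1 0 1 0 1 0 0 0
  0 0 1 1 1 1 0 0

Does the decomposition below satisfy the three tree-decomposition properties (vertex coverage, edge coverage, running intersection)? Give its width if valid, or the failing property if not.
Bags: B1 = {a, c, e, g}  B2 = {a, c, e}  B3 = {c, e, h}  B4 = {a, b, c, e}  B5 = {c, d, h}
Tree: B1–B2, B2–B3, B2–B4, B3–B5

No — vertex f appears in no bag.

A tree decomposition must satisfy three properties: every vertex lies in some bag; for every edge, both endpoints lie together in some bag; and for every vertex, the bags containing it form a connected subtree. Here vertex f appears in no bag, so the decomposition is invalid.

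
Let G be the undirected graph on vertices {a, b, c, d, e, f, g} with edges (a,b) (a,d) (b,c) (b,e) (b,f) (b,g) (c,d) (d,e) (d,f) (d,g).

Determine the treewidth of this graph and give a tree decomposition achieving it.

Treewidth 2.
One such decomposition:
Bags: B1 = {b, c, d}  B2 = {b, d, f}  B3 = {a, b, d}  B4 = {b, d, g}  B5 = {b, d, e}
Tree: B1–B2, B2–B3, B3–B4, B4–B5

The largest bag has 3 vertices, giving width 2; this decomposition certifies tw(G) ≤ 2. The edges b–c–d–f–b form a cycle, so G is not a tree and its treewidth is at least 2. Combining the bounds, tw(G) = 2.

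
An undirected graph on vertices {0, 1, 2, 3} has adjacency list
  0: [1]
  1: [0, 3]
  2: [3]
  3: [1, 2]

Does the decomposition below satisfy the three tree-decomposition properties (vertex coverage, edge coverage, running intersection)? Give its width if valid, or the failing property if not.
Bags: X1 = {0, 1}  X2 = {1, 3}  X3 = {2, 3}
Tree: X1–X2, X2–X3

Every vertex of G appears in some bag (union = {0, 1, 2, 3}); every edge is covered by a bag; and for each vertex v the set of bags containing v is connected in the bag tree. The decomposition is therefore valid. The largest bag has 2 vertices, so the width is 1.

Yes; width 1.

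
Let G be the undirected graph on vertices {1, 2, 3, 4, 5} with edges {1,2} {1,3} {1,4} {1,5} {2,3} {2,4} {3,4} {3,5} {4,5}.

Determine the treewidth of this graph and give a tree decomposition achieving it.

Every bag has size at most 4, so the width is 4 − 1 = 3 and tw(G) ≤ 3. Conversely, {1, 2, 3, 4} is a clique of size 4, and the vertices of any clique must share a bag in every tree decomposition; so some bag has ≥ 4 vertices and tw(G) ≥ 3. The upper and lower bounds meet at 3, so that is the treewidth.

Treewidth 3.
One optimal decomposition is:
Bags: B1 = {1, 3, 4, 5}  B2 = {1, 2, 3, 4}
Tree: B1–B2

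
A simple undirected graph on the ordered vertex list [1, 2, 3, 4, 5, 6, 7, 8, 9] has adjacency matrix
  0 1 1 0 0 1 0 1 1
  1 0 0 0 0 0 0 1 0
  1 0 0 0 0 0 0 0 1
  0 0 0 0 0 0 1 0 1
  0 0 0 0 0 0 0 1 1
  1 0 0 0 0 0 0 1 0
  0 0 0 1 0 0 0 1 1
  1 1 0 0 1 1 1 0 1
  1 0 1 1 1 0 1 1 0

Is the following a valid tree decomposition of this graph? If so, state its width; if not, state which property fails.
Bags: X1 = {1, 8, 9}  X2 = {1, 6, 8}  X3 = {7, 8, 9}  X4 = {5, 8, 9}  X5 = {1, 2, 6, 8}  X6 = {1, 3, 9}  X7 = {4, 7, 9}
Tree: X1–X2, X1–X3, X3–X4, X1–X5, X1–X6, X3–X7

A tree decomposition must satisfy three properties: every vertex lies in some bag; for every edge, both endpoints lie together in some bag; and for every vertex, the bags containing it form a connected subtree. Here bags containing vertex 6 are not connected in the tree, so the decomposition is invalid.

No — bags containing vertex 6 are not connected in the tree.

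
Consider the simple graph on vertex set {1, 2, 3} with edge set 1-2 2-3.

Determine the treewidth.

1

A width-1 tree decomposition is:
Bags: B1 = {1, 2}  B2 = {2, 3}
Tree: B1–B2
Each bag holds 2 vertices, so the decomposition has width 1, which upper-bounds the treewidth. Since G has at least one edge (e.g. 2–1), it is not an edgeless graph, so tw(G) ≥ 1. Combining the bounds, tw(G) = 1.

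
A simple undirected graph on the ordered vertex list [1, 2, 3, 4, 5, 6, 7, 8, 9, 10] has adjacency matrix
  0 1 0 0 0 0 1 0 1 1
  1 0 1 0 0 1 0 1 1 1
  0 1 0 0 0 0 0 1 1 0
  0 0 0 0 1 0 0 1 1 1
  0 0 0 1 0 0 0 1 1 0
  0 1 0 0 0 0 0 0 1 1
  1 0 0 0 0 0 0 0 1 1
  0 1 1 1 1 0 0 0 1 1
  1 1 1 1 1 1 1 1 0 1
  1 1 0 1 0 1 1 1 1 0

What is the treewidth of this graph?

A width-3 tree decomposition is:
Bags: B1 = {2, 6, 9, 10}  B2 = {1, 2, 9, 10}  B3 = {2, 8, 9, 10}  B4 = {2, 3, 8, 9}  B5 = {4, 8, 9, 10}  B6 = {4, 5, 8, 9}  B7 = {1, 7, 9, 10}
Tree: B1–B2, B2–B3, B3–B4, B3–B5, B5–B6, B2–B7
Each bag holds 4 vertices, so the decomposition has width 3, which upper-bounds the treewidth. Conversely, {2, 8, 9, 10} is a clique of size 4, and the vertices of any clique must share a bag in every tree decomposition; so some bag has ≥ 4 vertices and tw(G) ≥ 3. The upper and lower bounds meet at 3, so that is the treewidth.

3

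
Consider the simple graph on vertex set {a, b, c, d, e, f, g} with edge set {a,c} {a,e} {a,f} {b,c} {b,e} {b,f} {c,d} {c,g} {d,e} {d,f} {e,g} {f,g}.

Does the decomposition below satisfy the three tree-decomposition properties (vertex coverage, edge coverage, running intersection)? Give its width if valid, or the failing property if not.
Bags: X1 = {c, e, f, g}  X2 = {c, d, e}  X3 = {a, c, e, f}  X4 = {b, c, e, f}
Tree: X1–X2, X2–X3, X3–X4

No — edge (f,d) lies in no bag.

A tree decomposition must satisfy three properties: every vertex lies in some bag; for every edge, both endpoints lie together in some bag; and for every vertex, the bags containing it form a connected subtree. Here edge (f,d) lies in no bag, so the decomposition is invalid.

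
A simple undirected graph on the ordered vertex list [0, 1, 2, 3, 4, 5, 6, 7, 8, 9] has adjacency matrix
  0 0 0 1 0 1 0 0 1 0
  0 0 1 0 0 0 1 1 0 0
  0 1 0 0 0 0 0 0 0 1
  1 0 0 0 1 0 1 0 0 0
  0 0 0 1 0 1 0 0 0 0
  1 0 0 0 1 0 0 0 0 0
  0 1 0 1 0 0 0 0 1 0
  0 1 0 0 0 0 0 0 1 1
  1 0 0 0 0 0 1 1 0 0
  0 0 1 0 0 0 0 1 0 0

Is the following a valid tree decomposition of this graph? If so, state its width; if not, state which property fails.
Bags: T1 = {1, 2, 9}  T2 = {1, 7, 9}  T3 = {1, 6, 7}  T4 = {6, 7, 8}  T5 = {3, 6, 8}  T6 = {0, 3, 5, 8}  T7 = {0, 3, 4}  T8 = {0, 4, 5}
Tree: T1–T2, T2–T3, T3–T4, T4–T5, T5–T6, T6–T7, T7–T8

A tree decomposition must satisfy three properties: every vertex lies in some bag; for every edge, both endpoints lie together in some bag; and for every vertex, the bags containing it form a connected subtree. Here bags containing vertex 5 are not connected in the tree, so the decomposition is invalid.

No — bags containing vertex 5 are not connected in the tree.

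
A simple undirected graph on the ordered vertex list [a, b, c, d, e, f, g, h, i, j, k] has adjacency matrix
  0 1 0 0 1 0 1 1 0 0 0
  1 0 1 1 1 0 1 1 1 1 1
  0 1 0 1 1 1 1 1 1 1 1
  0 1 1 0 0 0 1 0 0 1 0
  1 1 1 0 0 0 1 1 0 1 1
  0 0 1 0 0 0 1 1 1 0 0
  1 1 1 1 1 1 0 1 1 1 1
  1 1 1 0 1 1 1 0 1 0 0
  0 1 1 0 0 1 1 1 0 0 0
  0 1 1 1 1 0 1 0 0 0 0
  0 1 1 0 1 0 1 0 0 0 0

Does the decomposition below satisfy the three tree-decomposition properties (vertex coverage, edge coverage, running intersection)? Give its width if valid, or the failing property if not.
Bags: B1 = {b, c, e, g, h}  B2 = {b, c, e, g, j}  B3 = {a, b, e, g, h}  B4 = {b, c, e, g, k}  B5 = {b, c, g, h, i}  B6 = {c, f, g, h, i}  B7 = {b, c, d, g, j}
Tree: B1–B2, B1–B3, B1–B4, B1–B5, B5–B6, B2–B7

Vertex coverage: the bags together contain {a, b, c, d, e, f, g, h, i, j, k}, the full vertex set. Edge coverage: each edge of G has both endpoints in at least one bag. Running intersection: for every vertex, the bags containing it form a connected subtree. All three properties hold, so this is a valid tree decomposition of width max|bag| − 1 = 4, and hence tw(G) ≤ 4.

Yes; width 4.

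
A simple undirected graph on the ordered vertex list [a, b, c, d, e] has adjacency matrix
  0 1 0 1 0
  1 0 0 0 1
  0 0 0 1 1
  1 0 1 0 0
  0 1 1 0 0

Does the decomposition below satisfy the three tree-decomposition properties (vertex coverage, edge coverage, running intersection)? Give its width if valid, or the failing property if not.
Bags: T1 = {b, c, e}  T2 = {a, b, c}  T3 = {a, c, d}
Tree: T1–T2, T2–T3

Yes; width 2.

Checking the three conditions: (i) the bags cover all of {a, b, c, d, e}; (ii) for each edge, some bag contains both endpoints; (iii) the bags containing any fixed vertex form a subtree. All hold, so the decomposition is valid with width 3 − 1 = 2.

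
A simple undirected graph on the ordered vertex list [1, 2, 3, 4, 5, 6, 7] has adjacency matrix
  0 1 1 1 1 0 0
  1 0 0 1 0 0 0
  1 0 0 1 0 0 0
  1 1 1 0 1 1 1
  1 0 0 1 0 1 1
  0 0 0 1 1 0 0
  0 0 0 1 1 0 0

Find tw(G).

2

A width-2 tree decomposition is:
Bags: B1 = {4, 5, 6}  B2 = {4, 5, 7}  B3 = {1, 4, 5}  B4 = {1, 2, 4}  B5 = {1, 3, 4}
Tree: B1–B2, B2–B3, B3–B4, B3–B5
Each bag holds 3 vertices, so the decomposition has width 2, which upper-bounds the treewidth. Conversely, {1, 2, 4} is a clique of size 3, and the vertices of any clique must share a bag in every tree decomposition; so some bag has ≥ 3 vertices and tw(G) ≥ 2. Combining the bounds, tw(G) = 2.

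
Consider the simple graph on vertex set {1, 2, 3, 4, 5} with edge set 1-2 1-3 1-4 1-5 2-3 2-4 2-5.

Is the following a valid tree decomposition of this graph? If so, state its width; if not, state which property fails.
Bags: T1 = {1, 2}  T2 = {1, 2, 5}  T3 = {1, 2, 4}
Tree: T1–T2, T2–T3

A tree decomposition must satisfy three properties: every vertex lies in some bag; for every edge, both endpoints lie together in some bag; and for every vertex, the bags containing it form a connected subtree. Here vertex 3 appears in no bag, so the decomposition is invalid.

No — vertex 3 appears in no bag.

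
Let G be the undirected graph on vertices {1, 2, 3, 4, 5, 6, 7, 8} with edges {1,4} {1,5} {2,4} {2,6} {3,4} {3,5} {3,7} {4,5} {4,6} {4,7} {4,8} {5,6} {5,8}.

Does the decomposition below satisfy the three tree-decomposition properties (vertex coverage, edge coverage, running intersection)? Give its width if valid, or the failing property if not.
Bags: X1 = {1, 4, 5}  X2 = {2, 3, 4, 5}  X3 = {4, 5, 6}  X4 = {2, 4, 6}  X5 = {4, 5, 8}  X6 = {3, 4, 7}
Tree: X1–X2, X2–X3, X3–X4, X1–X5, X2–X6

No — bags containing vertex 2 are not connected in the tree.

A tree decomposition must satisfy three properties: every vertex lies in some bag; for every edge, both endpoints lie together in some bag; and for every vertex, the bags containing it form a connected subtree. Here bags containing vertex 2 are not connected in the tree, so the decomposition is invalid.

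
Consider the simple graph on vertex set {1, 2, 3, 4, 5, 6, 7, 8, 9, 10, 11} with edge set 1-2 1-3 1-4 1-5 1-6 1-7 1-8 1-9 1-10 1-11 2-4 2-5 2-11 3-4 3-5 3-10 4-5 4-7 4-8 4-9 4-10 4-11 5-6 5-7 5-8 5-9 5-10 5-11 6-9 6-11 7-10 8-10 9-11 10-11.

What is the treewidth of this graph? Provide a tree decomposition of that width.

Treewidth 4.
One such decomposition:
Bags: B1 = {1, 4, 5, 10, 11}  B2 = {1, 3, 4, 5, 10}  B3 = {1, 4, 5, 8, 10}  B4 = {1, 4, 5, 9, 11}  B5 = {1, 5, 6, 9, 11}  B6 = {1, 2, 4, 5, 11}  B7 = {1, 4, 5, 7, 10}
Tree: B1–B2, B1–B3, B1–B4, B4–B5, B4–B6, B2–B7

Each bag holds 5 vertices, so the decomposition has width 4, which upper-bounds the treewidth. Conversely, {1, 4, 5, 9, 11} is a clique of size 5, and the vertices of any clique must share a bag in every tree decomposition; so some bag has ≥ 5 vertices and tw(G) ≥ 4. Therefore the treewidth is 4.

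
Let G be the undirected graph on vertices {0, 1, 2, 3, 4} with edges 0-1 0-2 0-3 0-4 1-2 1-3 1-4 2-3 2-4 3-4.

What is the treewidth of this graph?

4

A width-4 tree decomposition is:
Bags: B1 = {0, 1, 2, 3, 4}
Tree: (single bag)
With just one bag of size 5, the width is 5 − 1 = 4, so tw(G) ≤ 4. Conversely, {0, 1, 2, 3, 4} is a clique of size 5, and the vertices of any clique must share a bag in every tree decomposition; so some bag has ≥ 5 vertices and tw(G) ≥ 4. The upper and lower bounds meet at 4, so that is the treewidth.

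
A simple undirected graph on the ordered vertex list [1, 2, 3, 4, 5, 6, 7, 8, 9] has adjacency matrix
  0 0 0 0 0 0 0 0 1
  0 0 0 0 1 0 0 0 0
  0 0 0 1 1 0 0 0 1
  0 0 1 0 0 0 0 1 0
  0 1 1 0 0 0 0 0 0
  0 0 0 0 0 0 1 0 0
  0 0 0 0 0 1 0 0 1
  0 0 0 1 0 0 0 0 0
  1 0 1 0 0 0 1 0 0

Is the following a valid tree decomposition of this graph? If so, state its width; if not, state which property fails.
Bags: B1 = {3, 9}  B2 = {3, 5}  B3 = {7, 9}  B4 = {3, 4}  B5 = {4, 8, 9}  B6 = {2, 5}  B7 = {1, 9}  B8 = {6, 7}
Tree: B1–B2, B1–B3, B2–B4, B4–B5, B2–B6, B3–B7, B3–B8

No — bags containing vertex 9 are not connected in the tree.

A tree decomposition must satisfy three properties: every vertex lies in some bag; for every edge, both endpoints lie together in some bag; and for every vertex, the bags containing it form a connected subtree. Here bags containing vertex 9 are not connected in the tree, so the decomposition is invalid.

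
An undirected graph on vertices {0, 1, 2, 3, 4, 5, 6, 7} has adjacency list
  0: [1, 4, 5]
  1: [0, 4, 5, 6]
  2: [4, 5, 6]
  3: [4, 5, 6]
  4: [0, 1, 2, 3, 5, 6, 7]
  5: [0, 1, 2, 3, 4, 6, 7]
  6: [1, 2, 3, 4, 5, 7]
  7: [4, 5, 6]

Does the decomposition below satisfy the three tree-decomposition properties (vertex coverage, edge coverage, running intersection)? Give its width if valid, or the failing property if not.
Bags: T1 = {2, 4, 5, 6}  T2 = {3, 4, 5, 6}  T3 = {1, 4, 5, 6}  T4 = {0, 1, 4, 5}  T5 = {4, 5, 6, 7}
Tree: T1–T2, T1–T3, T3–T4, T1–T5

Vertex coverage: the bags together contain {0, 1, 2, 3, 4, 5, 6, 7}, the full vertex set. Edge coverage: each edge of G has both endpoints in at least one bag. Running intersection: for every vertex, the bags containing it form a connected subtree. All three properties hold, so this is a valid tree decomposition of width max|bag| − 1 = 3, and hence tw(G) ≤ 3.

Yes; width 3.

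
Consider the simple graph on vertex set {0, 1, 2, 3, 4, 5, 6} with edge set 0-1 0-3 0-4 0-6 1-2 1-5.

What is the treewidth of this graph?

A width-1 tree decomposition is:
Bags: B1 = {0, 6}  B2 = {0, 1}  B3 = {1, 2}  B4 = {1, 5}  B5 = {0, 4}  B6 = {0, 3}
Tree: B1–B2, B2–B3, B3–B4, B1–B5, B1–B6
The largest bag has 2 vertices, giving width 1; this decomposition certifies tw(G) ≤ 1. Any graph with an edge has treewidth ≥ 1, and G has the edge 0–6. Hence tw(G) = 1 exactly.

1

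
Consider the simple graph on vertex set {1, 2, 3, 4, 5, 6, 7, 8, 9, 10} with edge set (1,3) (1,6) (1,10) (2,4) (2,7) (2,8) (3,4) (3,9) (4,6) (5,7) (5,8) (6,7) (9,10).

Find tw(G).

A width-2 tree decomposition is:
Bags: B1 = {2, 5, 8}  B2 = {2, 5, 7}  B3 = {2, 4, 7}  B4 = {4, 6, 7}  B5 = {3, 4, 6}  B6 = {1, 3, 6}  B7 = {1, 3, 9}  B8 = {1, 9, 10}
Tree: B1–B2, B2–B3, B3–B4, B4–B5, B5–B6, B6–B7, B7–B8
Every bag has size at most 3, so the width is 3 − 1 = 2 and tw(G) ≤ 2. The edges 8–5–7–2–8 form a cycle, so G is not a tree and its treewidth is at least 2. Therefore the treewidth is 2.

2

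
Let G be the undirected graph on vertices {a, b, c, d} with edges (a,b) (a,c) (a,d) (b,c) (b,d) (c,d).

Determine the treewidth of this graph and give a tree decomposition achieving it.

Treewidth 3.
One such decomposition:
Bags: B1 = {a, b, c, d}
Tree: (single bag)

A single bag containing all 4 vertices is trivially a valid decomposition of width 3. Conversely, {a, b, c, d} is a clique of size 4, and the vertices of any clique must share a bag in every tree decomposition; so some bag has ≥ 4 vertices and tw(G) ≥ 3. Hence tw(G) = 3 exactly.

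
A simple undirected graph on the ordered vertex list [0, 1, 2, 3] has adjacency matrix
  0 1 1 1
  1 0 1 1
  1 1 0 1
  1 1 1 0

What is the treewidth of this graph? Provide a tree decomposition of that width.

Treewidth 3.
One optimal decomposition is:
Bags: B1 = {0, 1, 2, 3}
Tree: (single bag)

With just one bag of size 4, the width is 4 − 1 = 3, so tw(G) ≤ 3. Conversely, {0, 1, 2, 3} is a clique of size 4, and the vertices of any clique must share a bag in every tree decomposition; so some bag has ≥ 4 vertices and tw(G) ≥ 3. Therefore the treewidth is 3.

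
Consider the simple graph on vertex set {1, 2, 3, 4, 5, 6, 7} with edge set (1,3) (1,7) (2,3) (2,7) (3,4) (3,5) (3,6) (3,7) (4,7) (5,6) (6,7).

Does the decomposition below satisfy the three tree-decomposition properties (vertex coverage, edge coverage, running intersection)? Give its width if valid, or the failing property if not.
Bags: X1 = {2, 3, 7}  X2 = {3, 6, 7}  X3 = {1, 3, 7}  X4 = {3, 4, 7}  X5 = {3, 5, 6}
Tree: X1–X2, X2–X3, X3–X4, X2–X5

Every vertex of G appears in some bag (union = {1, 2, 3, 4, 5, 6, 7}); every edge is covered by a bag; and for each vertex v the set of bags containing v is connected in the bag tree. The decomposition is therefore valid. The largest bag has 3 vertices, so the width is 2.

Yes; width 2.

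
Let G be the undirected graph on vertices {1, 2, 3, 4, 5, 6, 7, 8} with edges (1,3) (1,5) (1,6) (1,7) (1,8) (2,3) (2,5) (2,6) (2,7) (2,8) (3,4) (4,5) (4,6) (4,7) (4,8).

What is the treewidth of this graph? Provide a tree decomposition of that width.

Every bag has size at most 4, so the width is 4 − 1 = 3 and tw(G) ≤ 3. For the lower bound: the 4 vertex sets {2,5}, {1,3}, {4}, {7} are disjoint, each induces a connected subgraph, and every pair is joined by at least one edge of G. Contracting each set to a single vertex therefore yields K_{4} as a minor, and since treewidth is minor-monotone, tw(G) ≥ tw(K_{4}) = 3. Therefore the treewidth is 3.

Treewidth 3.
One such decomposition:
Bags: B1 = {1, 2, 4, 5}  B2 = {1, 2, 3, 4}  B3 = {1, 2, 4, 7}  B4 = {1, 2, 4, 8}  B5 = {1, 2, 4, 6}
Tree: B1–B2, B2–B3, B3–B4, B4–B5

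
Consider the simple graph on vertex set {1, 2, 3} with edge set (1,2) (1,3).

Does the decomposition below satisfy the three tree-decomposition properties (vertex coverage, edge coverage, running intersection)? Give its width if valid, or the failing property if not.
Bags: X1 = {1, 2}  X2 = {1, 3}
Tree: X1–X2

Every vertex of G appears in some bag (union = {1, 2, 3}); every edge is covered by a bag; and for each vertex v the set of bags containing v is connected in the bag tree. The decomposition is therefore valid. The largest bag has 2 vertices, so the width is 1.

Yes; width 1.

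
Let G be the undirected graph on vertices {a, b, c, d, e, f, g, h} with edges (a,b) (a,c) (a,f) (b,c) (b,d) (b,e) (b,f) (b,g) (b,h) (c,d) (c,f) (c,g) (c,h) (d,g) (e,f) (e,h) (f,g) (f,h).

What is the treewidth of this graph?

A width-3 tree decomposition is:
Bags: B1 = {b, c, f, g}  B2 = {b, c, d, g}  B3 = {b, c, f, h}  B4 = {a, b, c, f}  B5 = {b, e, f, h}
Tree: B1–B2, B1–B3, B1–B4, B3–B5
Each bag holds 4 vertices, so the decomposition has width 3, which upper-bounds the treewidth. For the lower bound, the 4 vertices {b, c, d, g} are pairwise adjacent, and any tree decomposition puts a clique entirely inside one bag — forcing width ≥ 3. Therefore the treewidth is 3.

3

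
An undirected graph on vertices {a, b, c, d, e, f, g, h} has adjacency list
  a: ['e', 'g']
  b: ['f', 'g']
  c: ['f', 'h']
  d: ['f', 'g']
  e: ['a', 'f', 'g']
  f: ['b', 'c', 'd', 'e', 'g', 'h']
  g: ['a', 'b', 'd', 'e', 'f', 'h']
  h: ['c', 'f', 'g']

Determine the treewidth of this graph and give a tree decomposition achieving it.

Treewidth 2.
One optimal decomposition is:
Bags: B1 = {a, e, g}  B2 = {e, f, g}  B3 = {f, g, h}  B4 = {c, f, h}  B5 = {d, f, g}  B6 = {b, f, g}
Tree: B1–B2, B2–B3, B3–B4, B3–B5, B5–B6

The largest bag has 3 vertices, giving width 2; this decomposition certifies tw(G) ≤ 2. For the lower bound, the 3 vertices {a, e, g} are pairwise adjacent, and any tree decomposition puts a clique entirely inside one bag — forcing width ≥ 2. Therefore the treewidth is 2.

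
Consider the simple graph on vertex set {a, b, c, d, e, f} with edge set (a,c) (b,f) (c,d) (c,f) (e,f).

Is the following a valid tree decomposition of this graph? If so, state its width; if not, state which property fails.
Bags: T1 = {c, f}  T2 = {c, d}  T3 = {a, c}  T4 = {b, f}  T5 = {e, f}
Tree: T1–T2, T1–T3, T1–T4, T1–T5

Every vertex of G appears in some bag (union = {a, b, c, d, e, f}); every edge is covered by a bag; and for each vertex v the set of bags containing v is connected in the bag tree. The decomposition is therefore valid. The largest bag has 2 vertices, so the width is 1.

Yes; width 1.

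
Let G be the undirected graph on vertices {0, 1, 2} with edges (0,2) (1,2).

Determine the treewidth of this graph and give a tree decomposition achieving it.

Every bag has size at most 2, so the width is 2 − 1 = 1 and tw(G) ≤ 1. Since G has at least one edge (e.g. 1–2), it is not an edgeless graph, so tw(G) ≥ 1. The upper and lower bounds meet at 1, so that is the treewidth.

Treewidth 1.
Bags: B1 = {1, 2}  B2 = {0, 2}
Tree: B1–B2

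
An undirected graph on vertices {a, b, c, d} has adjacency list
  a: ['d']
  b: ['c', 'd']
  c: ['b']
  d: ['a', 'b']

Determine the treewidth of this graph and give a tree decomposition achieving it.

The largest bag has 2 vertices, giving width 1; this decomposition certifies tw(G) ≤ 1. Since G has at least one edge (e.g. a–d), it is not an edgeless graph, so tw(G) ≥ 1. Therefore the treewidth is 1.

Treewidth 1.
One such decomposition:
Bags: B1 = {a, d}  B2 = {b, d}  B3 = {b, c}
Tree: B1–B2, B2–B3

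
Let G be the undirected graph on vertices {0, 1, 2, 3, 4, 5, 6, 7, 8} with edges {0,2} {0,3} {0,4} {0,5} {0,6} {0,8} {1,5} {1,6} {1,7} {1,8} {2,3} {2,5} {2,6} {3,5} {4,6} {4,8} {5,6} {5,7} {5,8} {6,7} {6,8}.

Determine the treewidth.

3

A width-3 tree decomposition is:
Bags: B1 = {0, 5, 6, 8}  B2 = {0, 2, 5, 6}  B3 = {0, 4, 6, 8}  B4 = {1, 5, 6, 8}  B5 = {0, 2, 3, 5}  B6 = {1, 5, 6, 7}
Tree: B1–B2, B1–B3, B1–B4, B2–B5, B4–B6
Every bag has size at most 4, so the width is 4 − 1 = 3 and tw(G) ≤ 3. For the lower bound, the 4 vertices {0, 4, 6, 8} are pairwise adjacent, and any tree decomposition puts a clique entirely inside one bag — forcing width ≥ 3. Therefore the treewidth is 3.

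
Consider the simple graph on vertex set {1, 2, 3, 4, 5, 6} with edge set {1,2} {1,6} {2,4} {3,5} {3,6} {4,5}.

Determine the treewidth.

A width-2 tree decomposition is:
Bags: B1 = {3, 5, 6}  B2 = {1, 5, 6}  B3 = {1, 2, 5}  B4 = {2, 4, 5}
Tree: B1–B2, B2–B3, B3–B4
The largest bag has 3 vertices, giving width 2; this decomposition certifies tw(G) ≤ 2. Since 5–3–6–1–2–4–5 is a cycle in G, G is not acyclic. Forests are exactly the graphs of treewidth ≤ 1, so tw(G) ≥ 2. Combining the bounds, tw(G) = 2.

2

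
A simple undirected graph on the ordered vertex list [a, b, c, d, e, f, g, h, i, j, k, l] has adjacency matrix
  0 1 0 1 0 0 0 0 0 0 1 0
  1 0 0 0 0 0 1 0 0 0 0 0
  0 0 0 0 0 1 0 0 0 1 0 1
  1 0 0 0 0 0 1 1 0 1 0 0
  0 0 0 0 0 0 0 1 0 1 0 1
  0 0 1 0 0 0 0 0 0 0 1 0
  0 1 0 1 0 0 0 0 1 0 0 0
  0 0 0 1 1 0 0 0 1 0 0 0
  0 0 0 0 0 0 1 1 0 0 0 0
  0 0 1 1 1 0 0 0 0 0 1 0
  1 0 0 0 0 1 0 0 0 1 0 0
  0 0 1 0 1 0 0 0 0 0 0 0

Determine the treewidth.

A width-3 tree decomposition is:
Bags: B1 = {c, f, k, l}  B2 = {c, j, k, l}  B3 = {e, j, k, l}  B4 = {a, e, j, k}  B5 = {a, d, e, j}  B6 = {a, d, e, h}  B7 = {a, b, d, h}  B8 = {b, d, g, h}  B9 = {b, g, h, i}
Tree: B1–B2, B2–B3, B3–B4, B4–B5, B5–B6, B6–B7, B7–B8, B8–B9
Every bag has size at most 4, so the width is 4 − 1 = 3 and tw(G) ≤ 3. For the lower bound: the 4 vertex sets {c,f,l}, {k}, {j}, {a,d,e,h} are disjoint, each induces a connected subgraph, and every pair is joined by at least one edge of G. Contracting each set to a single vertex therefore yields K_{4} as a minor, and since treewidth is minor-monotone, tw(G) ≥ tw(K_{4}) = 3. Therefore the treewidth is 3.

3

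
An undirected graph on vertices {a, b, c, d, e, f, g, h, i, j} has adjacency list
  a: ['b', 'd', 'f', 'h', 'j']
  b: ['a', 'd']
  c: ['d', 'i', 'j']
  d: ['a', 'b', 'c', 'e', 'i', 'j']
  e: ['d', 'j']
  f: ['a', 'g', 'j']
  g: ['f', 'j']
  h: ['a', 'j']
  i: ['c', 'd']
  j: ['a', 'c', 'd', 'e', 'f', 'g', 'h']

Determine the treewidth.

2

A width-2 tree decomposition is:
Bags: B1 = {a, d, j}  B2 = {a, f, j}  B3 = {a, b, d}  B4 = {d, e, j}  B5 = {a, h, j}  B6 = {c, d, j}  B7 = {c, d, i}  B8 = {f, g, j}
Tree: B1–B2, B1–B3, B1–B4, B2–B5, B1–B6, B6–B7, B2–B8
The largest bag has 3 vertices, giving width 2; this decomposition certifies tw(G) ≤ 2. Conversely, {d, e, j} is a clique of size 3, and the vertices of any clique must share a bag in every tree decomposition; so some bag has ≥ 3 vertices and tw(G) ≥ 2. Hence tw(G) = 2 exactly.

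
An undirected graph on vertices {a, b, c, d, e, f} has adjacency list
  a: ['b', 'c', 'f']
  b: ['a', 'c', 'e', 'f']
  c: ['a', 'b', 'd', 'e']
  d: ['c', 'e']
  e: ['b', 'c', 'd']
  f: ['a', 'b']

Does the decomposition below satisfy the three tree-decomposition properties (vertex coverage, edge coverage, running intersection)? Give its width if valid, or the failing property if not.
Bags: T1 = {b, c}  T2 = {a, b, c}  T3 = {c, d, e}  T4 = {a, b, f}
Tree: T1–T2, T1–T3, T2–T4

No — edge (e,b) lies in no bag.

A tree decomposition must satisfy three properties: every vertex lies in some bag; for every edge, both endpoints lie together in some bag; and for every vertex, the bags containing it form a connected subtree. Here edge (e,b) lies in no bag, so the decomposition is invalid.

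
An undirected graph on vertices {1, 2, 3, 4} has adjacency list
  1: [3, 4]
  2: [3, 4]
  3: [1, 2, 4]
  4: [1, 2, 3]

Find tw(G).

2

A width-2 tree decomposition is:
Bags: B1 = {2, 3, 4}  B2 = {1, 3, 4}
Tree: B1–B2
The largest bag has 3 vertices, giving width 2; this decomposition certifies tw(G) ≤ 2. On the other hand G contains the 3-clique {1, 3, 4}. A clique must lie in a single bag of any decomposition, so no decomposition can have width below 2. Hence tw(G) = 2 exactly.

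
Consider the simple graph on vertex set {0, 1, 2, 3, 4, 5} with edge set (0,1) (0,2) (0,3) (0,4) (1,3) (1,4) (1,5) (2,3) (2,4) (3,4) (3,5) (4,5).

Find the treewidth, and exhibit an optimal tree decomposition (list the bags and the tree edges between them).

The largest bag has 4 vertices, giving width 3; this decomposition certifies tw(G) ≤ 3. On the other hand G contains the 4-clique {0, 1, 3, 4}. A clique must lie in a single bag of any decomposition, so no decomposition can have width below 3. The upper and lower bounds meet at 3, so that is the treewidth.

Treewidth 3.
One optimal decomposition is:
Bags: B1 = {0, 1, 3, 4}  B2 = {1, 3, 4, 5}  B3 = {0, 2, 3, 4}
Tree: B1–B2, B1–B3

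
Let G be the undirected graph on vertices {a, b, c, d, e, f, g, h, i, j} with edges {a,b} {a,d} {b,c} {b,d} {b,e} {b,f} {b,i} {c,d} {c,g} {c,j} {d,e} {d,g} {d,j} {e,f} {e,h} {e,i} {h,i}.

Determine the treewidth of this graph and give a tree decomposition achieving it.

Treewidth 2.
Bags: B1 = {b, d, e}  B2 = {b, c, d}  B3 = {c, d, j}  B4 = {a, b, d}  B5 = {b, e, i}  B6 = {c, d, g}  B7 = {e, h, i}  B8 = {b, e, f}
Tree: B1–B2, B2–B3, B2–B4, B1–B5, B2–B6, B5–B7, B1–B8

Every bag has size at most 3, so the width is 3 − 1 = 2 and tw(G) ≤ 2. For the lower bound, the 3 vertices {c, d, g} are pairwise adjacent, and any tree decomposition puts a clique entirely inside one bag — forcing width ≥ 2. Combining the bounds, tw(G) = 2.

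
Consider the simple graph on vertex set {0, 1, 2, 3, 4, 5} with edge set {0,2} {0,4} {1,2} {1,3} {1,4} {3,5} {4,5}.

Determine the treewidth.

2

A width-2 tree decomposition is:
Bags: B1 = {0, 1, 2}  B2 = {0, 1, 4}  B3 = {1, 3, 4}  B4 = {3, 4, 5}
Tree: B1–B2, B2–B3, B3–B4
The largest bag has 3 vertices, giving width 2; this decomposition certifies tw(G) ≤ 2. Since 2–0–4–1–2 is a cycle in G, G is not acyclic. Forests are exactly the graphs of treewidth ≤ 1, so tw(G) ≥ 2. Therefore the treewidth is 2.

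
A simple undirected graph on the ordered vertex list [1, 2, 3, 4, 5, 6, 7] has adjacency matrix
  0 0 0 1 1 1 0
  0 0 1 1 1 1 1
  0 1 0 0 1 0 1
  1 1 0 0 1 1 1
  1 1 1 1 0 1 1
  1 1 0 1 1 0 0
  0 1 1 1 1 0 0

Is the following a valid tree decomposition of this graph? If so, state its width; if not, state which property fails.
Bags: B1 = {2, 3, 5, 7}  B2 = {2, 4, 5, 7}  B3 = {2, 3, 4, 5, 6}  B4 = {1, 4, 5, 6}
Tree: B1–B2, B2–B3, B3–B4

A tree decomposition must satisfy three properties: every vertex lies in some bag; for every edge, both endpoints lie together in some bag; and for every vertex, the bags containing it form a connected subtree. Here bags containing vertex 3 are not connected in the tree, so the decomposition is invalid.

No — bags containing vertex 3 are not connected in the tree.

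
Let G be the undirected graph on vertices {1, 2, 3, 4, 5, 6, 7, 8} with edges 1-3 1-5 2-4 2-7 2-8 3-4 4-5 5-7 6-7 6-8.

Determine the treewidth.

2

A width-2 tree decomposition is:
Bags: B1 = {2, 6, 8}  B2 = {2, 6, 7}  B3 = {2, 4, 7}  B4 = {4, 5, 7}  B5 = {3, 4, 5}  B6 = {1, 3, 5}
Tree: B1–B2, B2–B3, B3–B4, B4–B5, B5–B6
Each bag holds 3 vertices, so the decomposition has width 2, which upper-bounds the treewidth. The edges 8–6–7–2–8 form a cycle, so G is not a tree and its treewidth is at least 2. The upper and lower bounds meet at 2, so that is the treewidth.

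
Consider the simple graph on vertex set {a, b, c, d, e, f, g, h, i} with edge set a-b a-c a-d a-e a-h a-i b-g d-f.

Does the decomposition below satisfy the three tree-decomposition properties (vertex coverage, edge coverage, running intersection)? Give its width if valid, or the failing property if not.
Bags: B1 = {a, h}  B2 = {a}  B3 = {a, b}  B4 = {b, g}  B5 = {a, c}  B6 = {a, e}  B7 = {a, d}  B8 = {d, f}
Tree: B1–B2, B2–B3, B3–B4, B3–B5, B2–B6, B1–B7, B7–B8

No — vertex i appears in no bag.

A tree decomposition must satisfy three properties: every vertex lies in some bag; for every edge, both endpoints lie together in some bag; and for every vertex, the bags containing it form a connected subtree. Here vertex i appears in no bag, so the decomposition is invalid.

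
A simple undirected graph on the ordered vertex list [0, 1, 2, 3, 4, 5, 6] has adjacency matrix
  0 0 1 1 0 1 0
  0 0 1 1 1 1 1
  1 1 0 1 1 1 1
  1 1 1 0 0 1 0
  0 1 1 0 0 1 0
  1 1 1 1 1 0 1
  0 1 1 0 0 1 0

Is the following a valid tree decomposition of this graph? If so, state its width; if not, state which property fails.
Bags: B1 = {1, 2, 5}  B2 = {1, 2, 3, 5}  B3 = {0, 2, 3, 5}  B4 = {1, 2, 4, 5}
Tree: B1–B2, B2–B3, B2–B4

A tree decomposition must satisfy three properties: every vertex lies in some bag; for every edge, both endpoints lie together in some bag; and for every vertex, the bags containing it form a connected subtree. Here vertex 6 appears in no bag, so the decomposition is invalid.

No — vertex 6 appears in no bag.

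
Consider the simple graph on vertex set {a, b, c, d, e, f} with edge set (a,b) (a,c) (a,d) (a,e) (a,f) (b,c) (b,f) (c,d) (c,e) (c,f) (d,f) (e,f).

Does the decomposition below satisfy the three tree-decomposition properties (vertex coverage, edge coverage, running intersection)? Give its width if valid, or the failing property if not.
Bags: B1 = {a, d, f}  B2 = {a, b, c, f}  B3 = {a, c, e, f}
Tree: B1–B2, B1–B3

A tree decomposition must satisfy three properties: every vertex lies in some bag; for every edge, both endpoints lie together in some bag; and for every vertex, the bags containing it form a connected subtree. Here edge (c,d) lies in no bag, so the decomposition is invalid.

No — edge (c,d) lies in no bag.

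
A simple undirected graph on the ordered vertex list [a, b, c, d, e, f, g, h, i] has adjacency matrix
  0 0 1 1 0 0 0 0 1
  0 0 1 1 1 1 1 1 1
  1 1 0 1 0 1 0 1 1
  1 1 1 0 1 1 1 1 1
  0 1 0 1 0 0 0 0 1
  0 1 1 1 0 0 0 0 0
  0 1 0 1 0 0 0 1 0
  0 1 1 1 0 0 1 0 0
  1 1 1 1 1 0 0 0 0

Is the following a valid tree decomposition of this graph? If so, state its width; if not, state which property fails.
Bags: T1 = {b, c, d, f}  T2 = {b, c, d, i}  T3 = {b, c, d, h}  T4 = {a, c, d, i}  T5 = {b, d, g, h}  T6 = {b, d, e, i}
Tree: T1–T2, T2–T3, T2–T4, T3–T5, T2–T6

Yes; width 3.

Every vertex of G appears in some bag (union = {a, b, c, d, e, f, g, h, i}); every edge is covered by a bag; and for each vertex v the set of bags containing v is connected in the bag tree. The decomposition is therefore valid. The largest bag has 4 vertices, so the width is 3.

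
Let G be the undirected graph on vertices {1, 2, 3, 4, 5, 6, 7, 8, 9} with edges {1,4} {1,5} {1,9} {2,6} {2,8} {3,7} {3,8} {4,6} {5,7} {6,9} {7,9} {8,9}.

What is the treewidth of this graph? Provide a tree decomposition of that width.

Every bag has size at most 4, so the width is 4 − 1 = 3 and tw(G) ≤ 3. For the lower bound: the 4 vertex sets {1,4,5}, {7}, {9}, {2,3,6,8} are disjoint, each induces a connected subgraph, and every pair is joined by at least one edge of G. Contracting each set to a single vertex therefore yields K_{4} as a minor, and since treewidth is minor-monotone, tw(G) ≥ tw(K_{4}) = 3. The upper and lower bounds meet at 3, so that is the treewidth.

Treewidth 3.
One such decomposition:
Bags: B1 = {1, 4, 5, 7}  B2 = {1, 4, 7, 9}  B3 = {4, 6, 7, 9}  B4 = {3, 6, 7, 9}  B5 = {3, 6, 8, 9}  B6 = {2, 3, 6, 8}
Tree: B1–B2, B2–B3, B3–B4, B4–B5, B5–B6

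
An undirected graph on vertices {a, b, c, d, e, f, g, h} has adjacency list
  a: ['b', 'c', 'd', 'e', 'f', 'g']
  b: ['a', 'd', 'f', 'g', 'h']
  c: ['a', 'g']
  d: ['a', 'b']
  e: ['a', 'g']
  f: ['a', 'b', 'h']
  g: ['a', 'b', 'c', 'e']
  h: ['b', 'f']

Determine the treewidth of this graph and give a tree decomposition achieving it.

Treewidth 2.
One such decomposition:
Bags: B1 = {a, b, g}  B2 = {a, b, f}  B3 = {b, f, h}  B4 = {a, b, d}  B5 = {a, e, g}  B6 = {a, c, g}
Tree: B1–B2, B2–B3, B2–B4, B1–B5, B5–B6

Each bag holds 3 vertices, so the decomposition has width 2, which upper-bounds the treewidth. For the lower bound, the 3 vertices {b, f, h} are pairwise adjacent, and any tree decomposition puts a clique entirely inside one bag — forcing width ≥ 2. Therefore the treewidth is 2.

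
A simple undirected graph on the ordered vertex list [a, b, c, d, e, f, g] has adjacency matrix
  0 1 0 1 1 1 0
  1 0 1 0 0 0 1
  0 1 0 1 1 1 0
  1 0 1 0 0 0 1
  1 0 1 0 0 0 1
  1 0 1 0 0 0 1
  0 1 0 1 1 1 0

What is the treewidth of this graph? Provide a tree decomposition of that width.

Every bag has size at most 4, so the width is 4 − 1 = 3 and tw(G) ≤ 3. For the lower bound: the 4 vertex sets {b,g}, {a,e}, {c}, {f} are disjoint, each induces a connected subgraph, and every pair is joined by at least one edge of G. Contracting each set to a single vertex therefore yields K_{4} as a minor, and since treewidth is minor-monotone, tw(G) ≥ tw(K_{4}) = 3. The upper and lower bounds meet at 3, so that is the treewidth.

Treewidth 3.
One optimal decomposition is:
Bags: B1 = {a, b, c, g}  B2 = {a, c, e, g}  B3 = {a, c, f, g}  B4 = {a, c, d, g}
Tree: B1–B2, B2–B3, B3–B4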